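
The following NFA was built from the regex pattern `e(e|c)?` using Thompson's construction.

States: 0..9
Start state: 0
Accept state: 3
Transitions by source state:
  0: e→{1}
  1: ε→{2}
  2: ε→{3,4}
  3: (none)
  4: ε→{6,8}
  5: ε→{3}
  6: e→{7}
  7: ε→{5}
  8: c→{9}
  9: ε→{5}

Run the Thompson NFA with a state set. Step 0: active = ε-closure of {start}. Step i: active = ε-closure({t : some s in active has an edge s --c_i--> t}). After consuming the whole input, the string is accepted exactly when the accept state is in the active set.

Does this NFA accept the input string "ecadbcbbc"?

initial (ε-close {0}): {0}
'e' @ 1: {1,2,3,4,6,8}  (accept∈set)
'c' @ 2: {3,5,9}  (accept∈set)
'a' @ 3: {}  — state set empty
rest 'dbcbbc' ignored (set empty)
after full input: {}  (accept=3 not in)

Answer: REJECT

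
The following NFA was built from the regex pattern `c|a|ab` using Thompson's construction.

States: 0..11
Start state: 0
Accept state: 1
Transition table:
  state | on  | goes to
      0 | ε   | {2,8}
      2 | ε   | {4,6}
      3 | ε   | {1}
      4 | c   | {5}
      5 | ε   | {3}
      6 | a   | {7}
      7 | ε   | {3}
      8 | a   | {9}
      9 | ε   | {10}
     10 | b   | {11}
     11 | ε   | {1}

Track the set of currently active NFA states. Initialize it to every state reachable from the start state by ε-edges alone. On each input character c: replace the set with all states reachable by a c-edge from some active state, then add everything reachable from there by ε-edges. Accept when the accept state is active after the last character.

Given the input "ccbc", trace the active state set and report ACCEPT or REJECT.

Answer: REJECT

Steps:
initial (ε-close {0}): {0,2,4,6,8}
'c' @ 1: {1,3,5}  ✓accept
'c' @ 2: {}  — no active states
rest 'bc' ignored (set empty)
end set {} — state 1 not in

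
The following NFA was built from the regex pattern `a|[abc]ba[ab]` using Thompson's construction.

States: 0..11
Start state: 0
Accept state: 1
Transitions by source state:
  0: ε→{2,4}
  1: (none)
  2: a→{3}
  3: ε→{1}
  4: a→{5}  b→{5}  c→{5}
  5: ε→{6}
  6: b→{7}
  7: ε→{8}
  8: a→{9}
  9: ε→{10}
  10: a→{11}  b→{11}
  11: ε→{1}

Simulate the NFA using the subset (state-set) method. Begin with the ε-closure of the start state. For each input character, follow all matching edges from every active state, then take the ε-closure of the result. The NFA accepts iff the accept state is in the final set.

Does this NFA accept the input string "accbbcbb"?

initial (ε-close {0}): {0,2,4}
'a' @ 1: {1,3,5,6}  [accepting]
'c' @ 2: {}  — no active states
rest 'cbbcbb' ignored (set empty)
after full input: {}  (accept=1 not in)

Answer: REJECT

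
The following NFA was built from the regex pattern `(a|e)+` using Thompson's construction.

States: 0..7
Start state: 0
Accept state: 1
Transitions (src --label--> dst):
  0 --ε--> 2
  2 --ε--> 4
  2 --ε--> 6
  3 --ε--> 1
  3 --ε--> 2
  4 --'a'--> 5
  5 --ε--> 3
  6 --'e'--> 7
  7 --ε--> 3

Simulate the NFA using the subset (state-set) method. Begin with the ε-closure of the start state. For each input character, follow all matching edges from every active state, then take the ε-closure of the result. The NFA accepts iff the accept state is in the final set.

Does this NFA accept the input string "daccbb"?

initial (ε-close {0}): {0,2,4,6}
'd' @ 1: {}  — no active states
rest 'accbb' ignored (set empty)
after full input: {}  (accept=1 not in)

Answer: REJECT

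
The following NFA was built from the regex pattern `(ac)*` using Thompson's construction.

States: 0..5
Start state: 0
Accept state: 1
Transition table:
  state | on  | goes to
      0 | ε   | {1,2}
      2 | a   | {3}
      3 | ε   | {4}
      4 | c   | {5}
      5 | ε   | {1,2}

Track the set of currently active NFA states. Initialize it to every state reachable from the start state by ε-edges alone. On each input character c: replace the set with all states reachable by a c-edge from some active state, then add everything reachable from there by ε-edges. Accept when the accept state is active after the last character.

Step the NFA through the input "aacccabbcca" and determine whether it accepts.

Answer: REJECT

Derivation:
S₀ = ε-closure({0}) = {0,1,2}
'a' @ 1: {3,4}
'a' @ 2: {}  — state set empty
rest 'cccabbcca' ignored (set empty)
end set {} — state 1 not in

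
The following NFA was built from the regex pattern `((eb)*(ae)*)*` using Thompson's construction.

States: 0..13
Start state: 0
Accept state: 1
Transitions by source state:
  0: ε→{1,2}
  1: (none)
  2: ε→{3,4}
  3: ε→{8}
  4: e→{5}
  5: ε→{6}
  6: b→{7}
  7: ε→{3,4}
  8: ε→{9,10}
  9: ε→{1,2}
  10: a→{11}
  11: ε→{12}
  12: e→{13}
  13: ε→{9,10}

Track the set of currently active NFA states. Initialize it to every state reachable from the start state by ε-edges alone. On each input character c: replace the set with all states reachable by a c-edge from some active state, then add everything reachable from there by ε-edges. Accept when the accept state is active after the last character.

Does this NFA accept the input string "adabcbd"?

initial (ε-close {0}): {0,1,2,3,4,8,9,10}
'a' @ 1: {11,12}
'd' @ 2: {}  — dead — no transitions
rest 'abcbd' ignored (set empty)
end set {} — state 1 not in

Answer: REJECT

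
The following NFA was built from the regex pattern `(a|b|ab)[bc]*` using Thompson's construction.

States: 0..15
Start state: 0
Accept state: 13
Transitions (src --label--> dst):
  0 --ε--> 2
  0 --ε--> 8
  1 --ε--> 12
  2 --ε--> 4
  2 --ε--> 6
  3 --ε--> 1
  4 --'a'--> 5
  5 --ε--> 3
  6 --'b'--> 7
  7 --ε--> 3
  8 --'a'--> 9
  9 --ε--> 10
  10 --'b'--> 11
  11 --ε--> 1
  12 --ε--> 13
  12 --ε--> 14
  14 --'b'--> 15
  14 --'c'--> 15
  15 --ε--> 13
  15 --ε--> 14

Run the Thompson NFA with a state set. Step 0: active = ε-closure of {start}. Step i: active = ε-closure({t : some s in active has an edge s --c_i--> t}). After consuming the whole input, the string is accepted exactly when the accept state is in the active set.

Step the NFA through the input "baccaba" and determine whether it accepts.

Answer: REJECT

Steps:
S₀ = ε-closure({0}) = {0,2,4,6,8}
'b' @ 1: {1,3,7,12,13,14}  [accepting]
'a' @ 2: {}  — dead — no transitions
rest 'ccaba' ignored (set empty)
end set {} — state 13 not in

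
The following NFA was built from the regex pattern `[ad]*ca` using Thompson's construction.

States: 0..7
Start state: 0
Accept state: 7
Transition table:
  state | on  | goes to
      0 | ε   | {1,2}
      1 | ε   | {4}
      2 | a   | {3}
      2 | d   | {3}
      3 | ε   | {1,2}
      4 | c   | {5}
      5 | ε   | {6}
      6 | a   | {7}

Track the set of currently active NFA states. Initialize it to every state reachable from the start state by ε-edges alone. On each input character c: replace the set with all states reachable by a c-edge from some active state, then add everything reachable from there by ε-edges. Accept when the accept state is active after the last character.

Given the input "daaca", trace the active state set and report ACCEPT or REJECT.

Answer: ACCEPT

Derivation:
initial (ε-close {0}): {0,1,2,4}
'd' @ 1: {1,2,3,4}
'a' @ 2: {1,2,3,4}
'a' @ 3: {1,2,3,4}
'c' @ 4: {5,6}
'a' @ 5: {7}  (accept∈set)
after full input: {7}  (accept=7 in)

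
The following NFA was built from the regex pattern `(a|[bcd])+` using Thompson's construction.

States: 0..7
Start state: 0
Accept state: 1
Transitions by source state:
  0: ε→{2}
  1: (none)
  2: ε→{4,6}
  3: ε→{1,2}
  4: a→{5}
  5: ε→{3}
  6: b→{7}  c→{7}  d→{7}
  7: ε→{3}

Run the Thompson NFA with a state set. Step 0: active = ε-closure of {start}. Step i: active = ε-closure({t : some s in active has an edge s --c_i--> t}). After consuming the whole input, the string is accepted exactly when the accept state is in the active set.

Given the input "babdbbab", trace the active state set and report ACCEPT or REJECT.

S₀ = ε-closure({0}) = {0,2,4,6}
'b' @ 1: {1,2,3,4,6,7}  ✓accept
'a' @ 2: {1,2,3,4,5,6}  ✓accept
'b' @ 3: {1,2,3,4,6,7}  ✓accept
'd' @ 4: {1,2,3,4,6,7}  ✓accept
'b' @ 5: {1,2,3,4,6,7}  ✓accept
'b' @ 6: {1,2,3,4,6,7}  ✓accept
'a' @ 7: {1,2,3,4,5,6}  ✓accept
'b' @ 8: {1,2,3,4,6,7}  ✓accept
final: {1,2,3,4,6,7}; accept 1 in set

Answer: ACCEPT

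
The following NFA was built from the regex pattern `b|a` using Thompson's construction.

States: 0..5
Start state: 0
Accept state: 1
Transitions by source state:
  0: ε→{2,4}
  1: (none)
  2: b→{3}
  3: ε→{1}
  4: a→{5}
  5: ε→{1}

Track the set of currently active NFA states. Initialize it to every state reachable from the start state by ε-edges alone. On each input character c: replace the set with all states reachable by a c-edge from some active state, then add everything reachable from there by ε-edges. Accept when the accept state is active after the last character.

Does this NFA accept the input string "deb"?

S₀ = ε-closure({0}) = {0,2,4}
'd' @ 1: {}  — no active states
rest 'eb' ignored (set empty)
final: {}; accept 1 not in set

Answer: REJECT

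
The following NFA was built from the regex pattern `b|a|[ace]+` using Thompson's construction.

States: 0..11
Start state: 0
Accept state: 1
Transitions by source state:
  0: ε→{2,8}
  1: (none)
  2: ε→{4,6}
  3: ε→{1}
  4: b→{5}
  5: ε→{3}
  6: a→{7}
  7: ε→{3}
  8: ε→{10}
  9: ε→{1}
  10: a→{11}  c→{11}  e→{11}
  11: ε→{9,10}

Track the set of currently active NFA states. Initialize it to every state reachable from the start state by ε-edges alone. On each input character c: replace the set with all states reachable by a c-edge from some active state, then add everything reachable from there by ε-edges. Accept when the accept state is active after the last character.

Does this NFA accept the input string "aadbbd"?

Answer: REJECT

Derivation:
S₀ = ε-closure({0}) = {0,2,4,6,8,10}
'a' @ 1: {1,3,7,9,10,11}  (accept∈set)
'a' @ 2: {1,9,10,11}  (accept∈set)
'd' @ 3: {}  — dead — no transitions
rest 'bbd' ignored (set empty)
end set {} — state 1 not in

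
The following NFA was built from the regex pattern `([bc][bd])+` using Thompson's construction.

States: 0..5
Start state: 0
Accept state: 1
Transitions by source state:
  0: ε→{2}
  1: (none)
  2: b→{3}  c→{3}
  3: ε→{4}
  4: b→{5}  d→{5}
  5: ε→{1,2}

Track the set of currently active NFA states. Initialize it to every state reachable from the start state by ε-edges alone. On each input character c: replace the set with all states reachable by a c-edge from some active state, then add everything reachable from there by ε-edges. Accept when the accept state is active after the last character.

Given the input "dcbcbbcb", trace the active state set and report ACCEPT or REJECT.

S₀ = ε-closure({0}) = {0,2}
'd' @ 1: {}  — dead — no transitions
rest 'cbcbbcb' ignored (set empty)
after full input: {}  (accept=1 not in)

Answer: REJECT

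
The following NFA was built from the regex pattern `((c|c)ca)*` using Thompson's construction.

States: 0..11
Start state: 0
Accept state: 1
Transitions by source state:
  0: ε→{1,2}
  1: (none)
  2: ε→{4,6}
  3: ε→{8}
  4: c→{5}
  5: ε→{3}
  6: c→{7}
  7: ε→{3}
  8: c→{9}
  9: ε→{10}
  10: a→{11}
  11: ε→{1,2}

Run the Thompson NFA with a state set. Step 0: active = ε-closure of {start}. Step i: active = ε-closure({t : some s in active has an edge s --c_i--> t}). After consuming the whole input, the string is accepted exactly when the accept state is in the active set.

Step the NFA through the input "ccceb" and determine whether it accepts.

start: ε-closure({0}) = {0,1,2,4,6}
'c' @ 1: {3,5,7,8}
'c' @ 2: {9,10}
'c' @ 3: {}  — no active states
rest 'eb' ignored (set empty)
after full input: {}  (accept=1 not in)

Answer: REJECT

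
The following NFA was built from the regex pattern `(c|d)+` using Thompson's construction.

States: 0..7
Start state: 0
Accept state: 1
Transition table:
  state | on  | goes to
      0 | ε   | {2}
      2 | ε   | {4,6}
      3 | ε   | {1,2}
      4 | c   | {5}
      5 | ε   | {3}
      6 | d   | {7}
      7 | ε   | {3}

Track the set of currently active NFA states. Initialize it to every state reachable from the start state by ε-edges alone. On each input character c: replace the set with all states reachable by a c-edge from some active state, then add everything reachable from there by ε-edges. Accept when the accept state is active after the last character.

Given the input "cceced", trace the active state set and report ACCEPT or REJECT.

Answer: REJECT

Steps:
initial (ε-close {0}): {0,2,4,6}
'c' @ 1: {1,2,3,4,5,6}  (accept∈set)
'c' @ 2: {1,2,3,4,5,6}  (accept∈set)
'e' @ 3: {}  — no active states
rest 'ced' ignored (set empty)
end set {} — state 1 not in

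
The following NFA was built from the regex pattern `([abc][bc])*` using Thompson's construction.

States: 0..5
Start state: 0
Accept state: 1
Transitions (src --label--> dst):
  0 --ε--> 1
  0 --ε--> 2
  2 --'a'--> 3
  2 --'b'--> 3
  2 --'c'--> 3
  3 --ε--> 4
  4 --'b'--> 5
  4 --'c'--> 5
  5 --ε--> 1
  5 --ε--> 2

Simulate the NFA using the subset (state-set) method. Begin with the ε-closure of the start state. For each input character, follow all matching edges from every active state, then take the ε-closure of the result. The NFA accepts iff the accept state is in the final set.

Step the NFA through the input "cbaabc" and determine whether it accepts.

initial (ε-close {0}): {0,1,2}
'c' @ 1: {3,4}
'b' @ 2: {1,2,5}  ✓accept
'a' @ 3: {3,4}
'a' @ 4: {}  — no active states
rest 'bc' ignored (set empty)
final: {}; accept 1 not in set

Answer: REJECT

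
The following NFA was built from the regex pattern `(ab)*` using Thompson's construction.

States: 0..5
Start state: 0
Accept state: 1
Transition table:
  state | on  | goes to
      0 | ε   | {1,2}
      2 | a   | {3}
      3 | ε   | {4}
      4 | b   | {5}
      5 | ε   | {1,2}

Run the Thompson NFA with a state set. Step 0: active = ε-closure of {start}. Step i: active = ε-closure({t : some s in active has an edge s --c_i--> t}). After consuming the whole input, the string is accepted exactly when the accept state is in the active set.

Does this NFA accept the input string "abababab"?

S₀ = ε-closure({0}) = {0,1,2}
'a' @ 1: {3,4}
'b' @ 2: {1,2,5}  (accept∈set)
'a' @ 3: {3,4}
'b' @ 4: {1,2,5}  (accept∈set)
'a' @ 5: {3,4}
'b' @ 6: {1,2,5}  (accept∈set)
'a' @ 7: {3,4}
'b' @ 8: {1,2,5}  (accept∈set)
end set {1,2,5} — state 1 in

Answer: ACCEPT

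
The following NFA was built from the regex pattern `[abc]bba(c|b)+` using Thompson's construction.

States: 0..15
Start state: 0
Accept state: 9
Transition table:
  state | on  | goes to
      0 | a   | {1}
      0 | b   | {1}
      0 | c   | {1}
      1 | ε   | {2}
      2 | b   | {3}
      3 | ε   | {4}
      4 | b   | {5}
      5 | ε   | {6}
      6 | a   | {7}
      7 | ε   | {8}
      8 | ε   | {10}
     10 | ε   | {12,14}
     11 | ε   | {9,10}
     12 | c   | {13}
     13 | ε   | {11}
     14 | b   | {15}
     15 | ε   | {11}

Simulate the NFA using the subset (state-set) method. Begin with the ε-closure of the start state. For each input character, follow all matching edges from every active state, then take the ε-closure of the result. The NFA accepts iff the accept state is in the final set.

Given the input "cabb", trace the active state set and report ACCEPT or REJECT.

Answer: REJECT

Derivation:
initial (ε-close {0}): {0}
'c' @ 1: {1,2}
'a' @ 2: {}  — state set empty
rest 'bb' ignored (set empty)
end set {} — state 9 not in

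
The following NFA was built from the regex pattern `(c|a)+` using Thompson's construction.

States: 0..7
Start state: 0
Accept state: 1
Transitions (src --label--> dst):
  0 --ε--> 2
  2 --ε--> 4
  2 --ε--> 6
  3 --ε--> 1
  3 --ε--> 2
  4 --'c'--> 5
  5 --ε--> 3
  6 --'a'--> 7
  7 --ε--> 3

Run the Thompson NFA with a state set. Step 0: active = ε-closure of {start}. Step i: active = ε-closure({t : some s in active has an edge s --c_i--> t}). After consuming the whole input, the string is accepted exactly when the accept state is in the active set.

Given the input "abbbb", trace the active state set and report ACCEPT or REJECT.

S₀ = ε-closure({0}) = {0,2,4,6}
'a' @ 1: {1,2,3,4,6,7}  (accept∈set)
'b' @ 2: {}  — state set empty
rest 'bbb' ignored (set empty)
after full input: {}  (accept=1 not in)

Answer: REJECT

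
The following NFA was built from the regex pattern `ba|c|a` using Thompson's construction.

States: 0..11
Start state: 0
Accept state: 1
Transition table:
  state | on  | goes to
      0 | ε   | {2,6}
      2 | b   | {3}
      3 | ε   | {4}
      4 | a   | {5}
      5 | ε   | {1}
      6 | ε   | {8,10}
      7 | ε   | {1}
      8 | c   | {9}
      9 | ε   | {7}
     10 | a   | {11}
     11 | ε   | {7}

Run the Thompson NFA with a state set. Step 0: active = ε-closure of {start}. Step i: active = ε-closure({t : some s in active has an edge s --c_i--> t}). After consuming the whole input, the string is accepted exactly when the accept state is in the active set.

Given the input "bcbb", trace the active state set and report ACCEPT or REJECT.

S₀ = ε-closure({0}) = {0,2,6,8,10}
'b' @ 1: {3,4}
'c' @ 2: {}  — state set empty
rest 'bb' ignored (set empty)
final: {}; accept 1 not in set

Answer: REJECT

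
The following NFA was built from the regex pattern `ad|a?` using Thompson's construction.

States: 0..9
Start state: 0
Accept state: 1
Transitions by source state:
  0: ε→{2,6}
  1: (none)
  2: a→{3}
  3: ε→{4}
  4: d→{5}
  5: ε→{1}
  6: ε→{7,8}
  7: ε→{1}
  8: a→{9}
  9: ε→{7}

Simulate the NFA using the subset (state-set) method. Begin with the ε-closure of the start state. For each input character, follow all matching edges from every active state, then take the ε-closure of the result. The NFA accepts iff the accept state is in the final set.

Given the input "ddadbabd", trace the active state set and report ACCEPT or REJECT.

start: ε-closure({0}) = {0,1,2,6,7,8}
'd' @ 1: {}  — no active states
rest 'dadbabd' ignored (set empty)
end set {} — state 1 not in

Answer: REJECT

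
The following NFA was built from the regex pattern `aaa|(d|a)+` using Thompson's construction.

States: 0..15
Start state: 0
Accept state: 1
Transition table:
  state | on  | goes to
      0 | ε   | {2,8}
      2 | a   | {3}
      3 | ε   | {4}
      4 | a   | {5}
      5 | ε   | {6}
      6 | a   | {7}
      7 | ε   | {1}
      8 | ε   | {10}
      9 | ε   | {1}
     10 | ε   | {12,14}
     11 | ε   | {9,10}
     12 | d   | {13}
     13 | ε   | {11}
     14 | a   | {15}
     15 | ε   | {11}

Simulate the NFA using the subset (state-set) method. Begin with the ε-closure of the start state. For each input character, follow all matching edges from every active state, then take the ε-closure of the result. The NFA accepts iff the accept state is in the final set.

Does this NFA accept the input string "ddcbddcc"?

Answer: REJECT

Steps:
start: ε-closure({0}) = {0,2,8,10,12,14}
'd' @ 1: {1,9,10,11,12,13,14}  [accepting]
'd' @ 2: {1,9,10,11,12,13,14}  [accepting]
'c' @ 3: {}  — state set empty
rest 'bddcc' ignored (set empty)
after full input: {}  (accept=1 not in)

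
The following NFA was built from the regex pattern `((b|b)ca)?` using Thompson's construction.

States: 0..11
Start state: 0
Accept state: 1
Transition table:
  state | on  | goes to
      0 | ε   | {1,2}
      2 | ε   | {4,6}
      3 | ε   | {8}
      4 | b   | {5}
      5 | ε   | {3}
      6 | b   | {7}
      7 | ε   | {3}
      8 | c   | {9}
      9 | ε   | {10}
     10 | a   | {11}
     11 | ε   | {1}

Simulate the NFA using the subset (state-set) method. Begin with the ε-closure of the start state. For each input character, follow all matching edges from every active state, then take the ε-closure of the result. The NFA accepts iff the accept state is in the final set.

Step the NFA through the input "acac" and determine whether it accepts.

S₀ = ε-closure({0}) = {0,1,2,4,6}
'a' @ 1: {}  — no active states
rest 'cac' ignored (set empty)
end set {} — state 1 not in

Answer: REJECT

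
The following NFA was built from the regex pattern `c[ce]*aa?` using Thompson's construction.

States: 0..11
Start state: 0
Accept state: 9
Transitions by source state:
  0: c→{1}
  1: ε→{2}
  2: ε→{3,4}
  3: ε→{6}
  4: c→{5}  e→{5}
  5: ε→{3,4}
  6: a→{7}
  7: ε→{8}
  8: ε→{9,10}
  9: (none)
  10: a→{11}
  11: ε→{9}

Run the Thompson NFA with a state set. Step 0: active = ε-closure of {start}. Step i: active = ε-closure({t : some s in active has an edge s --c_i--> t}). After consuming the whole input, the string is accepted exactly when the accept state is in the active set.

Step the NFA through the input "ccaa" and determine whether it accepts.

S₀ = ε-closure({0}) = {0}
'c' @ 1: {1,2,3,4,6}
'c' @ 2: {3,4,5,6}
'a' @ 3: {7,8,9,10}  [accepting]
'a' @ 4: {9,11}  [accepting]
final: {9,11}; accept 9 in set

Answer: ACCEPT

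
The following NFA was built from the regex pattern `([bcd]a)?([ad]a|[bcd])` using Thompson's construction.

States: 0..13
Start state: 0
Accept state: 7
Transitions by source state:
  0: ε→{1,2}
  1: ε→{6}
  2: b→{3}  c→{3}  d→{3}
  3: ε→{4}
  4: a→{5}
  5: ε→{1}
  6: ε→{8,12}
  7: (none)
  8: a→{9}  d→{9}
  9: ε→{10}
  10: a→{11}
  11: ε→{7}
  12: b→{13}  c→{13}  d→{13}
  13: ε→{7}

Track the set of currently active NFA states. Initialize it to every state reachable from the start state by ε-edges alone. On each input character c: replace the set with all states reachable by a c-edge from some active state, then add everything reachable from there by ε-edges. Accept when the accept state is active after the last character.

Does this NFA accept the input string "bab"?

Answer: ACCEPT

Steps:
initial (ε-close {0}): {0,1,2,6,8,12}
'b' @ 1: {3,4,7,13}  [accepting]
'a' @ 2: {1,5,6,8,12}
'b' @ 3: {7,13}  [accepting]
end set {7,13} — state 7 in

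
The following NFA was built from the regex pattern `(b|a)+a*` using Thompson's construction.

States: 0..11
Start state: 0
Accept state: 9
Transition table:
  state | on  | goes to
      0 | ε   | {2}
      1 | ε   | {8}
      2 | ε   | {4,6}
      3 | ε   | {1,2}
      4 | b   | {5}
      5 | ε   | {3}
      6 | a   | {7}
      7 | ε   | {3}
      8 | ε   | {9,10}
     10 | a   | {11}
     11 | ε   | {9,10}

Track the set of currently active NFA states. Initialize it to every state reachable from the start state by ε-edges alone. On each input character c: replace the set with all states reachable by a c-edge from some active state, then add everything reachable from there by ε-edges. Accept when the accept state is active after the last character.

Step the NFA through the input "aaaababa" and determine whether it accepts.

Answer: ACCEPT

Derivation:
initial (ε-close {0}): {0,2,4,6}
'a' @ 1: {1,2,3,4,6,7,8,9,10}  ✓accept
'a' @ 2: {1,2,3,4,6,7,8,9,10,11}  ✓accept
'a' @ 3: {1,2,3,4,6,7,8,9,10,11}  ✓accept
'a' @ 4: {1,2,3,4,6,7,8,9,10,11}  ✓accept
'b' @ 5: {1,2,3,4,5,6,8,9,10}  ✓accept
'a' @ 6: {1,2,3,4,6,7,8,9,10,11}  ✓accept
'b' @ 7: {1,2,3,4,5,6,8,9,10}  ✓accept
'a' @ 8: {1,2,3,4,6,7,8,9,10,11}  ✓accept
final: {1,2,3,4,6,7,8,9,10,11}; accept 9 in set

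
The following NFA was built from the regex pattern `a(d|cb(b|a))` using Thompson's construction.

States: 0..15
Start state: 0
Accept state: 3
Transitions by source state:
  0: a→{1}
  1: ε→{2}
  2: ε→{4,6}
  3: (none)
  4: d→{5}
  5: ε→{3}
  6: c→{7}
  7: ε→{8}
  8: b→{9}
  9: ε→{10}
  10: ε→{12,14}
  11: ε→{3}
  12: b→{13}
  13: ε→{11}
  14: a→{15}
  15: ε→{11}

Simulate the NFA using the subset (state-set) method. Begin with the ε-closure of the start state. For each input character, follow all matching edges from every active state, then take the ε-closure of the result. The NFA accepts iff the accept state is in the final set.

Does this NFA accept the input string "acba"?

initial (ε-close {0}): {0}
'a' @ 1: {1,2,4,6}
'c' @ 2: {7,8}
'b' @ 3: {9,10,12,14}
'a' @ 4: {3,11,15}  [accepting]
final: {3,11,15}; accept 3 in set

Answer: ACCEPT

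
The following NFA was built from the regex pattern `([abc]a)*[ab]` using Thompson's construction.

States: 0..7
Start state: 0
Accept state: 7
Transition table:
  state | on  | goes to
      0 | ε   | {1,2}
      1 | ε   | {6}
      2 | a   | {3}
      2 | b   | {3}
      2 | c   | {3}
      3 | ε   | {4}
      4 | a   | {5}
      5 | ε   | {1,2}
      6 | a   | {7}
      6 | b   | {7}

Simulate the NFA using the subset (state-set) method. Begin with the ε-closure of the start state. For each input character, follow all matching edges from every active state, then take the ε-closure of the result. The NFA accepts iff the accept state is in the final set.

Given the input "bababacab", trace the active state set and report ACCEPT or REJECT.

start: ε-closure({0}) = {0,1,2,6}
'b' @ 1: {3,4,7}  ✓accept
'a' @ 2: {1,2,5,6}
'b' @ 3: {3,4,7}  ✓accept
'a' @ 4: {1,2,5,6}
'b' @ 5: {3,4,7}  ✓accept
'a' @ 6: {1,2,5,6}
'c' @ 7: {3,4}
'a' @ 8: {1,2,5,6}
'b' @ 9: {3,4,7}  ✓accept
final: {3,4,7}; accept 7 in set

Answer: ACCEPT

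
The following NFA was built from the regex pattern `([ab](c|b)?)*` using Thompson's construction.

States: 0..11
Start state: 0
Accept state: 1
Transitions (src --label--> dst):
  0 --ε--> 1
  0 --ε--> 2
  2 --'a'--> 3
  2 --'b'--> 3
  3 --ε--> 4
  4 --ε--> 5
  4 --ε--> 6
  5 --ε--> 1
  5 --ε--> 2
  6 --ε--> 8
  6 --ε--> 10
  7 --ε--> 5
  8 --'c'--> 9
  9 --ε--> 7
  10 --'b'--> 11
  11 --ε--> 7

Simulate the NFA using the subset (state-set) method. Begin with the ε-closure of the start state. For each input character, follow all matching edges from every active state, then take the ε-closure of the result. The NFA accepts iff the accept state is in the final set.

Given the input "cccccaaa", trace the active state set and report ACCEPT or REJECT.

Answer: REJECT

Trace:
S₀ = ε-closure({0}) = {0,1,2}
'c' @ 1: {}  — state set empty
rest 'ccccaaa' ignored (set empty)
end set {} — state 1 not in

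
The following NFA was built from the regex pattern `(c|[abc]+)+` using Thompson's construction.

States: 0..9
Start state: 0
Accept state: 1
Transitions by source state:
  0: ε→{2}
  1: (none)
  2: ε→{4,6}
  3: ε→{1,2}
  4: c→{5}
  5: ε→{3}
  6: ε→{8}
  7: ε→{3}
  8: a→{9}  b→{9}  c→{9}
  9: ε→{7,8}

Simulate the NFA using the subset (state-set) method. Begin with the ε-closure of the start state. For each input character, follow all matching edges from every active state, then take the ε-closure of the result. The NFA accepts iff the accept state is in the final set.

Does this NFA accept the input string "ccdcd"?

start: ε-closure({0}) = {0,2,4,6,8}
'c' @ 1: {1,2,3,4,5,6,7,8,9}  [accepting]
'c' @ 2: {1,2,3,4,5,6,7,8,9}  [accepting]
'd' @ 3: {}  — dead — no transitions
rest 'cd' ignored (set empty)
after full input: {}  (accept=1 not in)

Answer: REJECT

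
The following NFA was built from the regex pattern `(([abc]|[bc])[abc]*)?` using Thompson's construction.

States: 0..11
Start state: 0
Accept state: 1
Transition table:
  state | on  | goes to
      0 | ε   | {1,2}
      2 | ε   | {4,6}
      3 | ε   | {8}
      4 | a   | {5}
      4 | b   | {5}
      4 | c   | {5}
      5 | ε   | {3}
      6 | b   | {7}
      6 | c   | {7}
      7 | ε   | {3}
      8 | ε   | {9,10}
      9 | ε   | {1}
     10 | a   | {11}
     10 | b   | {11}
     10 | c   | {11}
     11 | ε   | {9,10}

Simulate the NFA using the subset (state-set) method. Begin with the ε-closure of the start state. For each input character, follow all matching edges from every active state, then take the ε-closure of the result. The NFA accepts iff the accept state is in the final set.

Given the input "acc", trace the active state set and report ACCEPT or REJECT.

Answer: ACCEPT

Trace:
start: ε-closure({0}) = {0,1,2,4,6}
'a' @ 1: {1,3,5,8,9,10}  ✓accept
'c' @ 2: {1,9,10,11}  ✓accept
'c' @ 3: {1,9,10,11}  ✓accept
final: {1,9,10,11}; accept 1 in set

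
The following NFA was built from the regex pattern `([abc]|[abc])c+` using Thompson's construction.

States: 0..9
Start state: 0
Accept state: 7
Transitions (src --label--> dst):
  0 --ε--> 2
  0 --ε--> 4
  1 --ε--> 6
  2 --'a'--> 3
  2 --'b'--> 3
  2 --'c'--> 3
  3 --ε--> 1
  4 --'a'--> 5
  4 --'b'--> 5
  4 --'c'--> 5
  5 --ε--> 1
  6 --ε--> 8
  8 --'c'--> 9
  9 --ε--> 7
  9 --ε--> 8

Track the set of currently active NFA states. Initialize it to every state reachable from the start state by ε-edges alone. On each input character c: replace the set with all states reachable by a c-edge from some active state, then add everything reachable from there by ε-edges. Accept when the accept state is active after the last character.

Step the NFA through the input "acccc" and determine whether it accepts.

Answer: ACCEPT

Steps:
start: ε-closure({0}) = {0,2,4}
'a' @ 1: {1,3,5,6,8}
'c' @ 2: {7,8,9}  [accepting]
'c' @ 3: {7,8,9}  [accepting]
'c' @ 4: {7,8,9}  [accepting]
'c' @ 5: {7,8,9}  [accepting]
after full input: {7,8,9}  (accept=7 in)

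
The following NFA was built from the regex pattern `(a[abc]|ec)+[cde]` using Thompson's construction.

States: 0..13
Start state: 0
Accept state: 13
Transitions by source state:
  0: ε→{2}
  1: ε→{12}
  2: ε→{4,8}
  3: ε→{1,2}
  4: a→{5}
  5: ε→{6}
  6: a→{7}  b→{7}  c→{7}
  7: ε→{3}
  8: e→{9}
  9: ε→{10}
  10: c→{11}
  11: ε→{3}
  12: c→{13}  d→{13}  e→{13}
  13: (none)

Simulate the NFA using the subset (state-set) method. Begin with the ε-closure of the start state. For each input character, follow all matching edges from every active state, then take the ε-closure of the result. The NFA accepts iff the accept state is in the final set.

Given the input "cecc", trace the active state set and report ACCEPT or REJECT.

initial (ε-close {0}): {0,2,4,8}
'c' @ 1: {}  — state set empty
rest 'ecc' ignored (set empty)
after full input: {}  (accept=13 not in)

Answer: REJECT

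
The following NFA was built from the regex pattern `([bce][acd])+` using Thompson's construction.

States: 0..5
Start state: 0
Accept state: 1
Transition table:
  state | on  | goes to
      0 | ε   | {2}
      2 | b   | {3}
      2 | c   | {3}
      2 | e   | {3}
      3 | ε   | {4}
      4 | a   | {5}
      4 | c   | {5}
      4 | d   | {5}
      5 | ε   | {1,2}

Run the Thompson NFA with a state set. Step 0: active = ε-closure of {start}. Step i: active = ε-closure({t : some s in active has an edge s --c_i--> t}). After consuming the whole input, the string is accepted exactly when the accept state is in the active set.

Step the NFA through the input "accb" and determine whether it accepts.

start: ε-closure({0}) = {0,2}
'a' @ 1: {}  — no active states
rest 'ccb' ignored (set empty)
after full input: {}  (accept=1 not in)

Answer: REJECT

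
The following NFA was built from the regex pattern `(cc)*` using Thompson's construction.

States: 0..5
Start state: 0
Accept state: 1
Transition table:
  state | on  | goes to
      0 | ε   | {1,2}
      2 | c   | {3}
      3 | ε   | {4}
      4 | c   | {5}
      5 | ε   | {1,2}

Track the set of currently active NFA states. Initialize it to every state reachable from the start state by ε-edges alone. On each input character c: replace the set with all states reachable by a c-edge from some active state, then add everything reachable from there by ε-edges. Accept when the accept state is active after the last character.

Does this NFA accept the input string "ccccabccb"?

S₀ = ε-closure({0}) = {0,1,2}
'c' @ 1: {3,4}
'c' @ 2: {1,2,5}  ✓accept
'c' @ 3: {3,4}
'c' @ 4: {1,2,5}  ✓accept
'a' @ 5: {}  — state set empty
rest 'bccb' ignored (set empty)
final: {}; accept 1 not in set

Answer: REJECT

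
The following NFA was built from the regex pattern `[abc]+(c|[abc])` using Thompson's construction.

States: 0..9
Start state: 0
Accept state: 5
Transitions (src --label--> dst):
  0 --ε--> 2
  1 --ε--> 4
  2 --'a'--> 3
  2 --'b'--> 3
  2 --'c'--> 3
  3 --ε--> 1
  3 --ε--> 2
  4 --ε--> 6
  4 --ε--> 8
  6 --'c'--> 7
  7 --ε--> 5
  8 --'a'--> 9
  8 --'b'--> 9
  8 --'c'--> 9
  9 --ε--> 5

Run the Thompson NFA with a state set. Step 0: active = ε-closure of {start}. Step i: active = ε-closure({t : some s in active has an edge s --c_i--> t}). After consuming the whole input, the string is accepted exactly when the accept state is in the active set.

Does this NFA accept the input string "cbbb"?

start: ε-closure({0}) = {0,2}
'c' @ 1: {1,2,3,4,6,8}
'b' @ 2: {1,2,3,4,5,6,8,9}  (accept∈set)
'b' @ 3: {1,2,3,4,5,6,8,9}  (accept∈set)
'b' @ 4: {1,2,3,4,5,6,8,9}  (accept∈set)
final: {1,2,3,4,5,6,8,9}; accept 5 in set

Answer: ACCEPT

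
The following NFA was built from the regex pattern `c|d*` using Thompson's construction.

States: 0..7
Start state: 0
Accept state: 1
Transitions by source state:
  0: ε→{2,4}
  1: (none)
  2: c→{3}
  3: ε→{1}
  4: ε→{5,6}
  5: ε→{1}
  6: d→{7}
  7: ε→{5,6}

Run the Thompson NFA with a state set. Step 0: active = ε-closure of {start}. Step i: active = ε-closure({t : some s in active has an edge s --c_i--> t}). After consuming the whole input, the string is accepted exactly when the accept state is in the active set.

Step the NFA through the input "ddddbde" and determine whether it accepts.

start: ε-closure({0}) = {0,1,2,4,5,6}
'd' @ 1: {1,5,6,7}  ✓accept
'd' @ 2: {1,5,6,7}  ✓accept
'd' @ 3: {1,5,6,7}  ✓accept
'd' @ 4: {1,5,6,7}  ✓accept
'b' @ 5: {}  — no active states
rest 'de' ignored (set empty)
final: {}; accept 1 not in set

Answer: REJECT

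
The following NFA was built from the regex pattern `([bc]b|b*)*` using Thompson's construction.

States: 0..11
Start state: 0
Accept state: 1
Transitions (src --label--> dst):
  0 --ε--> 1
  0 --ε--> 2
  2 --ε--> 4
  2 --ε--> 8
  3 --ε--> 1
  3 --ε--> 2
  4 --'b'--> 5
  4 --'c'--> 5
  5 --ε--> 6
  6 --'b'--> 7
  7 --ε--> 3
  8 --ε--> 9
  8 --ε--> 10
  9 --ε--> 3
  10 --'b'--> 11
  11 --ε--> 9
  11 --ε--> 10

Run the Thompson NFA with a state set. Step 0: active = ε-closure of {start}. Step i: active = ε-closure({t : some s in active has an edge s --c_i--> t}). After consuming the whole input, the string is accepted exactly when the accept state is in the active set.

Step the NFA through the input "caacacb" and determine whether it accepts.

S₀ = ε-closure({0}) = {0,1,2,3,4,8,9,10}
'c' @ 1: {5,6}
'a' @ 2: {}  — no active states
rest 'acacb' ignored (set empty)
after full input: {}  (accept=1 not in)

Answer: REJECT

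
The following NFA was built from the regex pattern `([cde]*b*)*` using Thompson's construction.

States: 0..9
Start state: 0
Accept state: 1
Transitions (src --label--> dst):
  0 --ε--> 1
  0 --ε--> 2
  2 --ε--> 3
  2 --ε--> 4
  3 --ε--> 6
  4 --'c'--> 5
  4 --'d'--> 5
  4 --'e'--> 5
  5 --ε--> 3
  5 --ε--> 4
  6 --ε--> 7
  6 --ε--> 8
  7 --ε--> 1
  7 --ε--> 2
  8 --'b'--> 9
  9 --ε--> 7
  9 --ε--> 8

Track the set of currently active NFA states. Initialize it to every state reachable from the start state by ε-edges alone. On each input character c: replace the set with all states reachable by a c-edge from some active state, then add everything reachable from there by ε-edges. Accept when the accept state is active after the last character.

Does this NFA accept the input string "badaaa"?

S₀ = ε-closure({0}) = {0,1,2,3,4,6,7,8}
'b' @ 1: {1,2,3,4,6,7,8,9}  (accept∈set)
'a' @ 2: {}  — state set empty
rest 'daaa' ignored (set empty)
after full input: {}  (accept=1 not in)

Answer: REJECT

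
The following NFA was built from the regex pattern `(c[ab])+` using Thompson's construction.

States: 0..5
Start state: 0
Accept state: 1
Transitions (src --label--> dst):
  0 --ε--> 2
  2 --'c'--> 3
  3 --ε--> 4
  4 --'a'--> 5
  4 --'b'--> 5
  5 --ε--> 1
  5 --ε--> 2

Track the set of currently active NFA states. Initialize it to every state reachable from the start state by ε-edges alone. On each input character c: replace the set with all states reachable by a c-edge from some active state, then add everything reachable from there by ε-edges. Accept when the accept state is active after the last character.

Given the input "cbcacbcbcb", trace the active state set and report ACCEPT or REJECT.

Answer: ACCEPT

Derivation:
start: ε-closure({0}) = {0,2}
'c' @ 1: {3,4}
'b' @ 2: {1,2,5}  [accepting]
'c' @ 3: {3,4}
'a' @ 4: {1,2,5}  [accepting]
'c' @ 5: {3,4}
'b' @ 6: {1,2,5}  [accepting]
'c' @ 7: {3,4}
'b' @ 8: {1,2,5}  [accepting]
'c' @ 9: {3,4}
'b' @ 10: {1,2,5}  [accepting]
after full input: {1,2,5}  (accept=1 in)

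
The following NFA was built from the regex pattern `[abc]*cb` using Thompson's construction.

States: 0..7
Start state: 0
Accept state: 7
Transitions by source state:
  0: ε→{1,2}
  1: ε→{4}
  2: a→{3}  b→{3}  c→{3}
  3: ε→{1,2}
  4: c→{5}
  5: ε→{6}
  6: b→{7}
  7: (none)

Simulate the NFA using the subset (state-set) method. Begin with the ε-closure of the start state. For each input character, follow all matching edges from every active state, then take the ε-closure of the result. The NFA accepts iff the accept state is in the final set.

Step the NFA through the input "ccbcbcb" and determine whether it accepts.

Answer: ACCEPT

Derivation:
start: ε-closure({0}) = {0,1,2,4}
'c' @ 1: {1,2,3,4,5,6}
'c' @ 2: {1,2,3,4,5,6}
'b' @ 3: {1,2,3,4,7}  (accept∈set)
'c' @ 4: {1,2,3,4,5,6}
'b' @ 5: {1,2,3,4,7}  (accept∈set)
'c' @ 6: {1,2,3,4,5,6}
'b' @ 7: {1,2,3,4,7}  (accept∈set)
after full input: {1,2,3,4,7}  (accept=7 in)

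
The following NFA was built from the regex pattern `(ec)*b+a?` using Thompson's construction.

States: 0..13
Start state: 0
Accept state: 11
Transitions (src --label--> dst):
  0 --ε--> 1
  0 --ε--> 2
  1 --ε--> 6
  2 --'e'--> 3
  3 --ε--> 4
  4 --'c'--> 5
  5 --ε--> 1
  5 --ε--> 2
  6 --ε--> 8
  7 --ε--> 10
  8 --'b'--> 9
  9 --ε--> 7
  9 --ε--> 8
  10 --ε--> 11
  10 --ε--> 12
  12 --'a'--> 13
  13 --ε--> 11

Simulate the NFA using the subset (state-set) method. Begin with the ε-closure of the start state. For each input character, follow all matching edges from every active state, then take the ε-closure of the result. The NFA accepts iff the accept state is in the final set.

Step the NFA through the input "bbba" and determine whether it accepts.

start: ε-closure({0}) = {0,1,2,6,8}
'b' @ 1: {7,8,9,10,11,12}  ✓accept
'b' @ 2: {7,8,9,10,11,12}  ✓accept
'b' @ 3: {7,8,9,10,11,12}  ✓accept
'a' @ 4: {11,13}  ✓accept
final: {11,13}; accept 11 in set

Answer: ACCEPT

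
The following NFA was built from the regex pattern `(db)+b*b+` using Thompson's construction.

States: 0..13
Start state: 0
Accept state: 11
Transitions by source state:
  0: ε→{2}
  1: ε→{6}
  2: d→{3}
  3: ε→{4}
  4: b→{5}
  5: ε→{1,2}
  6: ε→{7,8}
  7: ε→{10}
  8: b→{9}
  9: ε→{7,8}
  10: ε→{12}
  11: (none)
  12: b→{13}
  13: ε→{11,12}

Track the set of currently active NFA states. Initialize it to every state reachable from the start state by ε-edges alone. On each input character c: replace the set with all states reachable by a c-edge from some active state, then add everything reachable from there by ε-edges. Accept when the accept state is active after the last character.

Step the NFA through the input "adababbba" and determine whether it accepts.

Answer: REJECT

Trace:
start: ε-closure({0}) = {0,2}
'a' @ 1: {}  — state set empty
rest 'dababbba' ignored (set empty)
after full input: {}  (accept=11 not in)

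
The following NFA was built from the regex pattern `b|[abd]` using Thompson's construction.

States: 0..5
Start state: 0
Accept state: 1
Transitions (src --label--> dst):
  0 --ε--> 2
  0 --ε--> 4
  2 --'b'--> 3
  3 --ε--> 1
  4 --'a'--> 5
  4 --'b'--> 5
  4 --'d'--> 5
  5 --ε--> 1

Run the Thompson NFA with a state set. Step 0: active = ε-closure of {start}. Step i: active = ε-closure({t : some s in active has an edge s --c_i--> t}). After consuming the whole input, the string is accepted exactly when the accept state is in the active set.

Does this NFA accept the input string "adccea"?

Answer: REJECT

Trace:
S₀ = ε-closure({0}) = {0,2,4}
'a' @ 1: {1,5}  [accepting]
'd' @ 2: {}  — dead — no transitions
rest 'ccea' ignored (set empty)
after full input: {}  (accept=1 not in)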